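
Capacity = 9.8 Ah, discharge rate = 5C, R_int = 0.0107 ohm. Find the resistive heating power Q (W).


Step 1: I = C_rate * capacity = 5 * 9.8 = 49 A
Step 2: Q = I^2 * R = 49^2 * 0.0107 = 2401 * 0.0107 = 25.69 W

25.69 W


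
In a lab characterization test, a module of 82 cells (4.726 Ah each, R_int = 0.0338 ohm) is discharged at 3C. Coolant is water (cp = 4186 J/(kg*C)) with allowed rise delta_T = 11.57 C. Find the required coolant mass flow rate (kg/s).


Step 1: I = 3 * 4.726 = 14.178 A
Step 2: Q_cell = I^2 * R = 14.178^2 * 0.0338 = 6.7943 W
Step 3: Q_total = 82 * 6.7943 = 557.13 W
Step 4: m_dot = Q_total / (cp * dT) = 557.13 / (4186 * 11.57) = 0.01150 kg/s

0.01150 kg/s


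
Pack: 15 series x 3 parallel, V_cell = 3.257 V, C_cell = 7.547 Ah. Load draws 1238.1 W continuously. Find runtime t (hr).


Step 1: E_pack = Ns * V_cell * Np * C_cell = 15 * 3.257 * 3 * 7.547 = 1106.1 Wh
Step 2: t = E_pack / P = 1106.1 / 1238.1 = 0.8934 hr

0.8934 hr


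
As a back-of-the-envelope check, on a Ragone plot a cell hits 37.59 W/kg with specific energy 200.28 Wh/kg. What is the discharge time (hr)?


t = E / P = 200.28 / 37.59 = 5.328 hr

5.328 hr


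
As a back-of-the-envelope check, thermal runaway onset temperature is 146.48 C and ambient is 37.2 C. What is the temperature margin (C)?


margin = T_onset - T_ambient = 146.48 - 37.2 = 109.28 C

109.28 C


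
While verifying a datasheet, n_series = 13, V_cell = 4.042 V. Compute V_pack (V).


V_pack = n * V_cell = 13 * 4.042 = 52.546 V

52.546 V


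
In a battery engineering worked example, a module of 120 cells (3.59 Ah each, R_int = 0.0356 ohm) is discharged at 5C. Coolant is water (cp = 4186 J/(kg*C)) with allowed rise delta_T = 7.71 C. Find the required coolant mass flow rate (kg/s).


Step 1: I = 5 * 3.59 = 17.95 A
Step 2: Q_cell = I^2 * R = 17.95^2 * 0.0356 = 11.47 W
Step 3: Q_total = 120 * 11.47 = 1376.4 W
Step 4: m_dot = Q_total / (cp * dT) = 1376.4 / (4186 * 7.71) = 0.04265 kg/s

0.04265 kg/s


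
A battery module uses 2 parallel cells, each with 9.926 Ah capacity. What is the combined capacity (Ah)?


C_total = 2 * 9.926 = 19.852 Ah

19.852 Ah


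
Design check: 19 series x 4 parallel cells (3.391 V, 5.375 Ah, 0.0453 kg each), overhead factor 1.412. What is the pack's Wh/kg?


Step 1: V_pack = 19 * 3.391 = 64.429 V
Step 2: C_pack = 4 * 5.375 = 21.5 Ah
Step 3: E_pack = V_pack * C_pack = 64.429 * 21.5 = 1385.2 Wh
Step 4: m_pack = 19 * 4 * 0.0453 * 1.412 = 4.8612 kg
Step 5: ED = E_pack / m_pack = 1385.2 / 4.8612 = 285.0 Wh/kg

285.0 Wh/kg


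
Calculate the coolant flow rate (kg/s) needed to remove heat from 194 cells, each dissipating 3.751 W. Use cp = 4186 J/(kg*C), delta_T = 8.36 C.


Step 1: Total heat Q = 194 * 3.751 W = 727.69 W
Step 2: denom = cp * dT = 4186 * 8.36 = 34995
Step 3: m_dot = 727.69 / 34995 = 0.02079 kg/s

0.02079 kg/s


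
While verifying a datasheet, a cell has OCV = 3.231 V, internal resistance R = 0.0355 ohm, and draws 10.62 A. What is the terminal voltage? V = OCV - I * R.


IR drop = 10.62 * 0.0355 = 0.37701 V
V = 3.231 - 0.37701 = 2.854 V

2.854 V


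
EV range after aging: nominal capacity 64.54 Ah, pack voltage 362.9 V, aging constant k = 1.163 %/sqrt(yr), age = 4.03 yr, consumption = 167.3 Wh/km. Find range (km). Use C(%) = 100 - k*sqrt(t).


Step 1: capacity retention = 100 - 1.163 * sqrt(4.03) = 100 - 1.163 * 2.0075 = 97.665%
Step 2: C_now = 64.54 * 97.665/100 = 63.033 Ah
Step 3: E_pack = V * C_now = 362.9 * 63.033 = 22875 Wh
Step 4: range = E_pack / consumption = 22875 / 167.3 = 136.7 km

136.7 km


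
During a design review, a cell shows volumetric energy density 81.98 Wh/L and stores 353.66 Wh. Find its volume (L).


V = E / ED = 353.66 / 81.98 = 4.314 L

4.314 L


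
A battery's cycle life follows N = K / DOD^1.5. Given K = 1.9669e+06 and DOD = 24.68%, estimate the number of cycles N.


DOD^1.5 = 122.61
N = K / DOD^1.5 = 1.9669e+06 / 122.61 = 16040

16040 cycles


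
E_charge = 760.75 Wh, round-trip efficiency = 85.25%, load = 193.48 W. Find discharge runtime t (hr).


Step 1: E_discharge = eta/100 * E_charge = 85.25/100 * 760.75 = 648.54 Wh
Step 2: t = E_discharge / P = 648.54 / 193.48 = 3.352 hr

3.352 hr


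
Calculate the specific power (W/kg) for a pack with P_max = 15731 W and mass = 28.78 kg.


SP = P / m = 15731 / 28.78 = 546.6 W/kg

546.6 W/kg


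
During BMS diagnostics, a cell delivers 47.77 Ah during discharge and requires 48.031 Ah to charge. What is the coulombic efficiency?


Coulombic efficiency = 47.77/48.031 * 100% = 99.46%

99.46%


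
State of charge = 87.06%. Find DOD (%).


Complement of SOC: DOD = 100% - 87.06% = 12.94%

12.94%


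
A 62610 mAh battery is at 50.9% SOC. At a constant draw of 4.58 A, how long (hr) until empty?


Convert: C_total = 62610 mAh = 62.61 Ah
Step 1: remaining = SOC/100 * C_total = 50.9/100 * 62.61 = 31.868 Ah
Step 2: t = remaining / I = 31.868 / 4.58 = 6.958 hr

6.958 hr


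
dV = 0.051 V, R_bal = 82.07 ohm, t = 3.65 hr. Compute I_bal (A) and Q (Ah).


First, Ohm's law: I_bal = 0.051 V / 82.07 ohm = 6.2142e-04 A
Then Q = I * t = 6.2142e-04 A * 3.65 hr = 0.002268 Ah

I=6.2142e-04 A, Q=0.002268 Ah


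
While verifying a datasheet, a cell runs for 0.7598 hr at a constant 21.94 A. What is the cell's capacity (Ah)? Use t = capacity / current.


C = I * t = 21.94 * 0.7598 = 16.67 Ah

16.67 Ah


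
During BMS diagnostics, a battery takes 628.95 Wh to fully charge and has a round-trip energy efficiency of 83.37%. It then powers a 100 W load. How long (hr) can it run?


Step 1: E_discharge = eta/100 * E_charge = 83.37/100 * 628.95 = 524.36 Wh
Step 2: t = E_discharge / P = 524.36 / 100 = 5.244 hr

5.244 hr


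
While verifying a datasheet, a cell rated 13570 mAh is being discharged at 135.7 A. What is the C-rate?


Convert: capacity = 13570 mAh = 13.57 Ah
C_rate = I / capacity = 135.7 / 13.57 = 10C

10C


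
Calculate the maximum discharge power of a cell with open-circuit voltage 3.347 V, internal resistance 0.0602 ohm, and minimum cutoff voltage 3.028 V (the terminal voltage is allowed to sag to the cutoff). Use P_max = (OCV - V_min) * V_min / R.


P_max = (OCV - V_min) * V_min / R = (3.347 - 3.028) * 3.028 / 0.0602 = 0.319 * 3.028 / 0.0602 = 16.05 W

16.05 W


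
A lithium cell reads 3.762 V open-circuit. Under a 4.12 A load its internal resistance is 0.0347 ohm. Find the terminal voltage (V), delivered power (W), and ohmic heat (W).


Step 1: V_terminal = OCV - I*R = 3.762 - 4.12 * 0.0347 = 3.619 V
Step 2: P_out = V_terminal * I = 3.619 * 4.12 = 14.91 W
Step 3: Q = I^2 * R = 4.12^2 * 0.0347 = 0.5890 W

V=3.619 V, P=14.91 W, Q=0.5890 W


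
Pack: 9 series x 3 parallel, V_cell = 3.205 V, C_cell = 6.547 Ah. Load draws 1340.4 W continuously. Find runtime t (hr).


Step 1: E_pack = Ns * V_cell * Np * C_cell = 9 * 3.205 * 3 * 6.547 = 566.54 Wh
Step 2: t = E_pack / P = 566.54 / 1340.4 = 0.4227 hr

0.4227 hr


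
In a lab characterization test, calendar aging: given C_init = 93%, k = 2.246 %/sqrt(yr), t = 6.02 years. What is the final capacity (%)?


sqrt(t) = sqrt(6.02) = 2.4536
C_final = 93 - 2.246 * 2.4536 = 87.49%

87.49%


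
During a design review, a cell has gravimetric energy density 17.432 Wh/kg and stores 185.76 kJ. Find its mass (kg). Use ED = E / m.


Convert: E = 185.76 kJ = 51.6 Wh
m = E / ED = 51.6 / 17.432 = 2.960 kg

2.960 kg


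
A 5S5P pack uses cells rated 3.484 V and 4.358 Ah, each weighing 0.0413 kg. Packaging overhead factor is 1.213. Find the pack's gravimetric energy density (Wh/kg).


Step 1: V_pack = 5 * 3.484 = 17.42 V
Step 2: C_pack = 5 * 4.358 = 21.79 Ah
Step 3: E_pack = V_pack * C_pack = 17.42 * 21.79 = 379.58 Wh
Step 4: m_pack = 5 * 5 * 0.0413 * 1.213 = 1.2524 kg
Step 5: ED = E_pack / m_pack = 379.58 / 1.2524 = 303.1 Wh/kg

303.1 Wh/kg


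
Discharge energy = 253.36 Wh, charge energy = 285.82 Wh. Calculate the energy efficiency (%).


eta_e = E_dis / E_chg * 100 = 253.36 / 285.82 * 100 = 88.64%

88.64%


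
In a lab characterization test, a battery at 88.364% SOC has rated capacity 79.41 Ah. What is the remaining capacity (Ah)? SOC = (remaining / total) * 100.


remaining = SOC / 100 * total = 88.364 / 100 * 79.41 = 70.17 Ah

70.17 Ah


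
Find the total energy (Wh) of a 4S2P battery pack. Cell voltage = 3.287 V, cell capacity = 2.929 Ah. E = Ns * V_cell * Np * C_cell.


V_pack = 4 * 3.287 = 13.148 V
C_pack = 2 * 2.929 = 5.858 Ah
E = V_pack * C_pack = 13.148 * 5.858 = 77.02 Wh

77.02 Wh


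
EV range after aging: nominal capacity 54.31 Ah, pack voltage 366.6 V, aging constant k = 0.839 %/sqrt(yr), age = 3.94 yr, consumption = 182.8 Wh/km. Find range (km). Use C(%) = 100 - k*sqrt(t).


Step 1: capacity retention = 100 - 0.839 * sqrt(3.94) = 100 - 0.839 * 1.9849 = 98.335%
Step 2: C_now = 54.31 * 98.335/100 = 53.406 Ah
Step 3: E_pack = V * C_now = 366.6 * 53.406 = 19579 Wh
Step 4: range = E_pack / consumption = 19579 / 182.8 = 107.1 km

107.1 km


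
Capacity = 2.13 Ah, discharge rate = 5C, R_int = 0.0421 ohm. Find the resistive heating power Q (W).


Step 1: I = C_rate * capacity = 5 * 2.13 = 10.65 A
Step 2: Q = I^2 * R = 10.65^2 * 0.0421 = 113.42 * 0.0421 = 4.775 W

4.775 W


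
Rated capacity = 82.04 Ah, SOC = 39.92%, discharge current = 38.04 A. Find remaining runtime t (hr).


Step 1: remaining = SOC/100 * C_total = 39.92/100 * 82.04 = 32.75 Ah
Step 2: t = remaining / I = 32.75 / 38.04 = 0.8609 hr

0.8609 hr


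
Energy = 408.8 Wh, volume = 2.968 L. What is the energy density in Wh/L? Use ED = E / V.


ED = E / V = 408.8 / 2.968 = 137.7 Wh/L

137.7 Wh/L


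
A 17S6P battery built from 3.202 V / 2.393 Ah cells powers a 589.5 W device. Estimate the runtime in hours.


Step 1: E_pack = Ns * V_cell * Np * C_cell = 17 * 3.202 * 6 * 2.393 = 781.56 Wh
Step 2: t = E_pack / P = 781.56 / 589.5 = 1.326 hr

1.326 hr


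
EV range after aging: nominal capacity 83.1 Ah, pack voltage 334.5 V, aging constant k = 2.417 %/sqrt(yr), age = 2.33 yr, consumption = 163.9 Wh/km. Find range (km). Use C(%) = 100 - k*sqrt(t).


Step 1: capacity retention = 100 - 2.417 * sqrt(2.33) = 100 - 2.417 * 1.5264 = 96.311%
Step 2: C_now = 83.1 * 96.311/100 = 80.034 Ah
Step 3: E_pack = V * C_now = 334.5 * 80.034 = 26771 Wh
Step 4: range = E_pack / consumption = 26771 / 163.9 = 163.3 km

163.3 km


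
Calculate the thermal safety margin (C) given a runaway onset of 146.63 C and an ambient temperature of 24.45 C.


Safety margin = 146.63 C - 24.45 C = 122.18 C

122.18 C


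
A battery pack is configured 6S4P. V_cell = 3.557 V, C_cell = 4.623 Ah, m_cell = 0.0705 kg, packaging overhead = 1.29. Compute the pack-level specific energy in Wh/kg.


Step 1: V_pack = 6 * 3.557 = 21.342 V
Step 2: C_pack = 4 * 4.623 = 18.492 Ah
Step 3: E_pack = V_pack * C_pack = 21.342 * 18.492 = 394.66 Wh
Step 4: m_pack = 6 * 4 * 0.0705 * 1.29 = 2.1827 kg
Step 5: ED = E_pack / m_pack = 394.66 / 2.1827 = 180.8 Wh/kg

180.8 Wh/kg


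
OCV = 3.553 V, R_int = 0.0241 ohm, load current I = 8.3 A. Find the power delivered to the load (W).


Step 1: V_terminal = OCV - I*R = 3.553 - 8.3 * 0.0241 = 3.353 V
Step 2: P_out = V_terminal * I = 3.353 * 8.3 = 27.83 W

27.83 W


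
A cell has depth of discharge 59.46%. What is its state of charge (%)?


SOC = 100 - DOD = 100 - 59.46 = 40.54%

40.54%


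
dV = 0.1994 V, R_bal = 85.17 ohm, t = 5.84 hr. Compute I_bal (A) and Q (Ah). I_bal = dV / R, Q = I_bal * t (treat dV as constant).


I_bal = dV / R = 0.1994 / 85.17 = 0.0023412 A
Q = I_bal * t = 0.0023412 * 5.84 = 0.01367 Ah

I=0.0023412 A, Q=0.01367 Ah


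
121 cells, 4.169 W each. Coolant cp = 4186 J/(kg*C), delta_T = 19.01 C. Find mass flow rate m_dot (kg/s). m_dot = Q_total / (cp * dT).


Q_total = 121 * 4.169 = 504.45 W
m_dot = Q_total / (cp * dT) = 504.45 / (4186 * 19.01) = 0.006339 kg/s

0.006339 kg/s


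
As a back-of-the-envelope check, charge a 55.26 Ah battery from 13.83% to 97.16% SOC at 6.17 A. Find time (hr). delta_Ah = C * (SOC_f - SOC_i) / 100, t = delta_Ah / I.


Step 1: dSOC = 97.16% - 13.83% = 83.33%
Step 2: delta_Ah = 55.26 * 83.33 / 100 = 46.048 Ah
Step 3: t = 46.048 / 6.17 = 7.463 hr

7.463 hr


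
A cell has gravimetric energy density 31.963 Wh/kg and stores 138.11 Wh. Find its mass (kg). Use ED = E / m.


m = E / ED = 138.11 / 31.963 = 4.321 kg

4.321 kg


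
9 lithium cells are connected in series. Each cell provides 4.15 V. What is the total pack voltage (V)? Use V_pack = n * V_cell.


Series voltages add: 9 * 4.15 V = 37.35 V

37.35 V


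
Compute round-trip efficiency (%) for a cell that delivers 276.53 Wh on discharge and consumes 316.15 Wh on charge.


Round-trip efficiency = 276.53/316.15 * 100% = 87.47%

87.47%


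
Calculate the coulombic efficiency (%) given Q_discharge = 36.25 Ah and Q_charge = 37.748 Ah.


Coulombic efficiency = 36.25/37.748 * 100% = 96.03%

96.03%


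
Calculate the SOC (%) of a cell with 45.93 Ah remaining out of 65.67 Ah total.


SOC = (remaining / total) * 100 = (45.93 / 65.67) * 100 = 69.94%

69.94%


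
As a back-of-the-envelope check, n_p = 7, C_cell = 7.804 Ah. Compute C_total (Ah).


C_total = 7 * 7.804 = 54.628 Ah

54.628 Ah


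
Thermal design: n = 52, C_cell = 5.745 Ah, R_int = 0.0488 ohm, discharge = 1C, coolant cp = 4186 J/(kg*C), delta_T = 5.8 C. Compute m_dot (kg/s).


Step 1: I = 1 * 5.745 = 5.745 A
Step 2: Q_cell = I^2 * R = 5.745^2 * 0.0488 = 1.6106 W
Step 3: Q_total = 52 * 1.6106 = 83.751 W
Step 4: m_dot = Q_total / (cp * dT) = 83.751 / (4186 * 5.8) = 0.003450 kg/s

0.003450 kg/s


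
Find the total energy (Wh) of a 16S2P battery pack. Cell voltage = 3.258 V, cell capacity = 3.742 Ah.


E = Ns * Vcell * Np * Ccell = 16 * 3.258 * 2 * 3.742 = 390.1 Wh

390.1 Wh


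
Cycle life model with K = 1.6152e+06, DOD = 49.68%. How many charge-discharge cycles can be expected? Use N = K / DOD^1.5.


Step 1: DOD^1.5 = 49.68^1.5 = 350.16
Step 2: N = 1.6152e+06 / 350.16 = 4613 cycles

4613 cycles


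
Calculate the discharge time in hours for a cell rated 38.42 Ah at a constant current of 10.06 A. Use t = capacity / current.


t = capacity / current = 38.42 / 10.06 = 3.819 hr

3.819 hr


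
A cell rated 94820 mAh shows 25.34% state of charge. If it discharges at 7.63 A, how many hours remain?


Convert: C_total = 94820 mAh = 94.82 Ah
Step 1: remaining = SOC/100 * C_total = 25.34/100 * 94.82 = 24.027 Ah
Step 2: t = remaining / I = 24.027 / 7.63 = 3.149 hr

3.149 hr


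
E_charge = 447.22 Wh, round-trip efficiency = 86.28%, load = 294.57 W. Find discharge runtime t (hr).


Step 1: E_discharge = eta/100 * E_charge = 86.28/100 * 447.22 = 385.86 Wh
Step 2: t = E_discharge / P = 385.86 / 294.57 = 1.310 hr

1.310 hr


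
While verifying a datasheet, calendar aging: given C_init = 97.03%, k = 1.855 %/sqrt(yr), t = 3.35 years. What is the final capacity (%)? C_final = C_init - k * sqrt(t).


sqrt(t) = sqrt(3.35) = 1.8303
C_final = 97.03 - 1.855 * 1.8303 = 93.63%

93.63%


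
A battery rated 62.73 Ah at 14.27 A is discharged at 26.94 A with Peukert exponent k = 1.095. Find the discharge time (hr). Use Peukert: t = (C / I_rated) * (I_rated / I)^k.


Step 1: t_rated = C / I_rated = 62.73 / 14.27 = 4.3959 hr
Step 2: ratio = 14.27 / 26.94 = 0.5297
Step 3: ratio^k = 0.5297^1.095 = 0.49867
Step 4: t = t_rated * ratio^k = 4.3959 * 0.49867 = 2.192 hr

2.192 hr


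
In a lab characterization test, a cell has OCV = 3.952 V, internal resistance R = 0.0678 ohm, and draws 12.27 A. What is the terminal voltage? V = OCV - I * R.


V = OCV - I*R = 3.952 - 12.27 * 0.0678 = 3.120 V

3.120 V


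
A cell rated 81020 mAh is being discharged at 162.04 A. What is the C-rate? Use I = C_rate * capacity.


Convert: capacity = 81020 mAh = 81.02 Ah
Rearranging: C_rate = 162.04 / 81.02 = 2C

2C


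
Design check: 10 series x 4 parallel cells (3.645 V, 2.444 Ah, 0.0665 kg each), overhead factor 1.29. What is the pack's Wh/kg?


Step 1: V_pack = 10 * 3.645 = 36.45 V
Step 2: C_pack = 4 * 2.444 = 9.776 Ah
Step 3: E_pack = V_pack * C_pack = 36.45 * 9.776 = 356.34 Wh
Step 4: m_pack = 10 * 4 * 0.0665 * 1.29 = 3.4314 kg
Step 5: ED = E_pack / m_pack = 356.34 / 3.4314 = 103.8 Wh/kg

103.8 Wh/kg


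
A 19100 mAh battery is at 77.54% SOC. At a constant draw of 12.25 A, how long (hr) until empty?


Convert: C_total = 19100 mAh = 19.1 Ah
Step 1: remaining = SOC/100 * C_total = 77.54/100 * 19.1 = 14.81 Ah
Step 2: t = remaining / I = 14.81 / 12.25 = 1.209 hr

1.209 hr


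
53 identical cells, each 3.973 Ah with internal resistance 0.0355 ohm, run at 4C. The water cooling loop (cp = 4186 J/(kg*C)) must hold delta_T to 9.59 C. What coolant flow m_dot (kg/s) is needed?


Step 1: I = 4 * 3.973 = 15.892 A
Step 2: Q_cell = I^2 * R = 15.892^2 * 0.0355 = 8.9657 W
Step 3: Q_total = 53 * 8.9657 = 475.18 W
Step 4: m_dot = Q_total / (cp * dT) = 475.18 / (4186 * 9.59) = 0.01184 kg/s

0.01184 kg/s


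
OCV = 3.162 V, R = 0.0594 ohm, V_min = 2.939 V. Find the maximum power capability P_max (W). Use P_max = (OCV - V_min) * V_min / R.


P_max = (OCV - V_min) * V_min / R = (3.162 - 2.939) * 2.939 / 0.0594 = 0.223 * 2.939 / 0.0594 = 11.03 W

11.03 W


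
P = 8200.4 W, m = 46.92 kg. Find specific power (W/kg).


SP = P / m = 8200.4 / 46.92 = 174.8 W/kg

174.8 W/kg


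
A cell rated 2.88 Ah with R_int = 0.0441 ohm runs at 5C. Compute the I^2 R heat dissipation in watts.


Step 1: I = C_rate * capacity = 5 * 2.88 = 14.4 A
Step 2: Q = I^2 * R = 14.4^2 * 0.0441 = 207.36 * 0.0441 = 9.145 W

9.145 W


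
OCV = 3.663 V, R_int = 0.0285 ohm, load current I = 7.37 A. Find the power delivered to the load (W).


Step 1: V_terminal = OCV - I*R = 3.663 - 7.37 * 0.0285 = 3.453 V
Step 2: P_out = V_terminal * I = 3.453 * 7.37 = 25.45 W

25.45 W


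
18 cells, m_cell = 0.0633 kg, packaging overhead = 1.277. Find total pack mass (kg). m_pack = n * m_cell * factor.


m_pack = n * m_cell * overhead = 18 * 0.0633 * 1.277 = 1.455 kg

1.455 kg


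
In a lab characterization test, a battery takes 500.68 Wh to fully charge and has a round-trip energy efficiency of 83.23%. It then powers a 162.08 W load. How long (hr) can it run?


Step 1: E_discharge = eta/100 * E_charge = 83.23/100 * 500.68 = 416.72 Wh
Step 2: t = E_discharge / P = 416.72 / 162.08 = 2.571 hr

2.571 hr


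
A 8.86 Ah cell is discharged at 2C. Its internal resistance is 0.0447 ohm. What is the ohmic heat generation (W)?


Step 1: I = C_rate * capacity = 2 * 8.86 = 17.72 A
Step 2: Q = I^2 * R = 17.72^2 * 0.0447 = 314 * 0.0447 = 14.04 W

14.04 W


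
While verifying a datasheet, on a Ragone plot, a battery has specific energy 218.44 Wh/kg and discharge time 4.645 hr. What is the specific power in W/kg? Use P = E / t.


P_specific = E / t = 218.44 / 4.645 = 47.03 W/kg

47.03 W/kg


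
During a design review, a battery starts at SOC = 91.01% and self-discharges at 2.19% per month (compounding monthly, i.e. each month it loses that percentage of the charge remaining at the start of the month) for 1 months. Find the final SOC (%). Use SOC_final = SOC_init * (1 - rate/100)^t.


Monthly retention factor = 1 - 2.19/100 = 0.9781
Over 1 months: factor^1 = 0.9781
SOC_final = 91.01 * 0.9781 = 89.02%

89.02%


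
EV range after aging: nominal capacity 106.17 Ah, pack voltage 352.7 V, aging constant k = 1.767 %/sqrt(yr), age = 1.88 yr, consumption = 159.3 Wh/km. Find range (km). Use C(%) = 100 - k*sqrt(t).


Step 1: capacity retention = 100 - 1.767 * sqrt(1.88) = 100 - 1.767 * 1.3711 = 97.577%
Step 2: C_now = 106.17 * 97.577/100 = 103.6 Ah
Step 3: E_pack = V * C_now = 352.7 * 103.6 = 36540 Wh
Step 4: range = E_pack / consumption = 36540 / 159.3 = 229.4 km

229.4 km


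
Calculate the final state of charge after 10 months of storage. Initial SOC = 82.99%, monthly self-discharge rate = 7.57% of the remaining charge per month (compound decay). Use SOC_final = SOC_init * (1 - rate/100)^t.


Monthly retention factor = 1 - 7.57/100 = 0.9243
Over 10 months: factor^10 = 0.45512
SOC_final = 82.99 * 0.45512 = 37.77%

37.77%


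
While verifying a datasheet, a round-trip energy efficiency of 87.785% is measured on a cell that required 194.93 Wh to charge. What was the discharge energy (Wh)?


E_dis = eta/100 * E_chg = 87.785/100 * 194.93 = 171.1 Wh

171.1 Wh


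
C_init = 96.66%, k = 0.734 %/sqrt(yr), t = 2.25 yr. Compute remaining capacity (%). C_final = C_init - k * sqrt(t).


sqrt(t) = sqrt(2.25) = 1.5
C_final = 96.66 - 0.734 * 1.5 = 95.56%

95.56%


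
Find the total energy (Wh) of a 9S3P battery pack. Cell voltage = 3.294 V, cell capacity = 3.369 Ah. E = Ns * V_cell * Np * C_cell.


V_pack = 9 * 3.294 = 29.646 V
C_pack = 3 * 3.369 = 10.107 Ah
E = V_pack * C_pack = 29.646 * 10.107 = 299.6 Wh

299.6 Wh


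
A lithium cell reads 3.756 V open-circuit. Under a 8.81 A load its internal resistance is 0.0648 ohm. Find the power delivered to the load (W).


Step 1: V_terminal = OCV - I*R = 3.756 - 8.81 * 0.0648 = 3.1851 V
Step 2: P_out = V_terminal * I = 3.1851 * 8.81 = 28.06 W

28.06 W


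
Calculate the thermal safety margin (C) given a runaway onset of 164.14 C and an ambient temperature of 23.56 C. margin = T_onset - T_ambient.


margin = T_onset - T_ambient = 164.14 - 23.56 = 140.58 C

140.58 C


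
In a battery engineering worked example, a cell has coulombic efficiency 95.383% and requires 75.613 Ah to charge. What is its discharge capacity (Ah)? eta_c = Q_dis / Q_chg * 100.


Q_dis = eta/100 * Q_chg = 95.383/100 * 75.613 = 72.12 Ah

72.12 Ah


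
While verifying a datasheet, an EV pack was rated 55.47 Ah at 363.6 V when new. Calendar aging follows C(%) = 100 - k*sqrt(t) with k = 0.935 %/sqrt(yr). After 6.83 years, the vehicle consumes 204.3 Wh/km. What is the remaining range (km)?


Step 1: capacity retention = 100 - 0.935 * sqrt(6.83) = 100 - 0.935 * 2.6134 = 97.556%
Step 2: C_now = 55.47 * 97.556/100 = 54.114 Ah
Step 3: E_pack = V * C_now = 363.6 * 54.114 = 19676 Wh
Step 4: range = E_pack / consumption = 19676 / 204.3 = 96.31 km

96.31 km


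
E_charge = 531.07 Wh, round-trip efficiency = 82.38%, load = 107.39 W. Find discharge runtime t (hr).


Step 1: E_discharge = eta/100 * E_charge = 82.38/100 * 531.07 = 437.5 Wh
Step 2: t = E_discharge / P = 437.5 / 107.39 = 4.074 hr

4.074 hr


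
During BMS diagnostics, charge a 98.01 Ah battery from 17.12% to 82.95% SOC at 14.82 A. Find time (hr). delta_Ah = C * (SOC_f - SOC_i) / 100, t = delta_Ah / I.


delta_Ah = 98.01 * (82.95 - 17.12) / 100 = 64.52 Ah
t = delta_Ah / I = 64.52 / 14.82 = 4.354 hr

4.354 hr


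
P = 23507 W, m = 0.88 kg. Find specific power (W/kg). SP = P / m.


Specific power = 23507 W / 0.88 kg = 26710 W/kg

26710 W/kg


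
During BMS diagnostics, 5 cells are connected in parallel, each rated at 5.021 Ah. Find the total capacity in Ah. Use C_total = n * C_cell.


C_total = 5 * 5.021 = 25.105 Ah

25.105 Ah


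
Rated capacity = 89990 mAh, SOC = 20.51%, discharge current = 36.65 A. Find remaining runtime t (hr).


Convert: C_total = 89990 mAh = 89.99 Ah
Step 1: remaining = SOC/100 * C_total = 20.51/100 * 89.99 = 18.457 Ah
Step 2: t = remaining / I = 18.457 / 36.65 = 0.5036 hr

0.5036 hr


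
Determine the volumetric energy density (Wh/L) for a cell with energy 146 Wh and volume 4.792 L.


Volumetric ED = 146 Wh / 4.792 L = 30.47 Wh/L

30.47 Wh/L


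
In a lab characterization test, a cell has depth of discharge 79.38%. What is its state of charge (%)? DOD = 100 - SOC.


SOC = 100 - DOD = 100 - 79.38 = 20.62%

20.62%


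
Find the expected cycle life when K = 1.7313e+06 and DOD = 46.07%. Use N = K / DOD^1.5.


Step 1: DOD^1.5 = 46.07^1.5 = 312.7
Step 2: N = 1.7313e+06 / 312.7 = 5537 cycles

5537 cycles


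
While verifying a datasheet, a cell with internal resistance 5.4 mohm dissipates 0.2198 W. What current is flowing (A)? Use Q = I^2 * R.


Convert: R = 5.4 mohm = 0.0054 ohm
I = sqrt(Q / R) = sqrt(0.2198 / 0.0054) = sqrt(40.704) = 6.380 A

6.380 A


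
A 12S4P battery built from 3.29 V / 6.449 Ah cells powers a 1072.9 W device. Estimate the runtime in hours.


Step 1: E_pack = Ns * V_cell * Np * C_cell = 12 * 3.29 * 4 * 6.449 = 1018.4 Wh
Step 2: t = E_pack / P = 1018.4 / 1072.9 = 0.9492 hr

0.9492 hr


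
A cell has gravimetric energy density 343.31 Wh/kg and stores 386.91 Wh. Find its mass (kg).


m = E / ED = 386.91 / 343.31 = 1.127 kg

1.127 kg


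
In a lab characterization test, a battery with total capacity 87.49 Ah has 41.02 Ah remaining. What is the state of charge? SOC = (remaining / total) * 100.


SOC% = 41.02 / 87.49 * 100 = 46.89%

46.89%


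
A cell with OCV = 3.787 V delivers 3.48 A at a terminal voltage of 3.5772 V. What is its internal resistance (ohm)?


R = (OCV - V) / I = (3.787 - 3.5772) / 3.48 = 0.06029 ohm

0.06029 ohm


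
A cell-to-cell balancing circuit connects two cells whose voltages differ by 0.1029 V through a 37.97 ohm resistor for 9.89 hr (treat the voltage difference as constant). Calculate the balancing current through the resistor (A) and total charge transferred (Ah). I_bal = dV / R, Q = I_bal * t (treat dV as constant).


First, Ohm's law: I_bal = 0.1029 V / 37.97 ohm = 0.00271 A
Then Q = I * t = 0.00271 A * 9.89 hr = 0.02680 Ah

I=0.00271 A, Q=0.02680 Ah


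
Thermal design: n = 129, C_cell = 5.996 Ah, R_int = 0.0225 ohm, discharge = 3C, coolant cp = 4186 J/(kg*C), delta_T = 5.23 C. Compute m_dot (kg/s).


Step 1: I = 3 * 5.996 = 17.988 A
Step 2: Q_cell = I^2 * R = 17.988^2 * 0.0225 = 7.2803 W
Step 3: Q_total = 129 * 7.2803 = 939.16 W
Step 4: m_dot = Q_total / (cp * dT) = 939.16 / (4186 * 5.23) = 0.04290 kg/s

0.04290 kg/s


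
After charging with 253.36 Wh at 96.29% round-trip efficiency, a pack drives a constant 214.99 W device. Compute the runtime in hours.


Step 1: E_discharge = eta/100 * E_charge = 96.29/100 * 253.36 = 243.96 Wh
Step 2: t = E_discharge / P = 243.96 / 214.99 = 1.135 hr

1.135 hr


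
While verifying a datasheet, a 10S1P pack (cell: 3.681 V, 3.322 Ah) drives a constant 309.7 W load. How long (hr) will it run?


Step 1: E_pack = Ns * V_cell * Np * C_cell = 10 * 3.681 * 1 * 3.322 = 122.28 Wh
Step 2: t = E_pack / P = 122.28 / 309.7 = 0.3948 hr

0.3948 hr


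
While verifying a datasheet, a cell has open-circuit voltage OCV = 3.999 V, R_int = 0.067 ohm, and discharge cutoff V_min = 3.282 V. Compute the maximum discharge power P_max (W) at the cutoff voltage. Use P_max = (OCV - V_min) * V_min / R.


dV = OCV - V_min = 0.717 V (so I_max = dV / R)
P_max = dV * V_min / R = 0.717 * 3.282 / 0.067 = 35.12 W

35.12 W


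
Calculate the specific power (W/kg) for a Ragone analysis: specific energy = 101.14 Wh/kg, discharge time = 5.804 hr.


Specific power = 101.14 Wh/kg / 5.804 hr = 17.43 W/kg

17.43 W/kg


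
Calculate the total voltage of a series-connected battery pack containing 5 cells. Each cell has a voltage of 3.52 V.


Series voltages add: 5 * 3.52 V = 17.6 V

17.6 V


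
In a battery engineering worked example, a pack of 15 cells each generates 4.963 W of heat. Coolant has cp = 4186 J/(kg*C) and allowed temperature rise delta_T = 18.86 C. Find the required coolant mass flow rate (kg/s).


Q_total = 15 * 4.963 = 74.445 W
m_dot = Q_total / (cp * dT) = 74.445 / (4186 * 18.86) = 9.430e-04 kg/s

9.430e-04 kg/s


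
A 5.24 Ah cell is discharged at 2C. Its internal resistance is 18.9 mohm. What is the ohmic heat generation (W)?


Convert: R = 18.9 mohm = 0.0189 ohm
Step 1: I = C_rate * capacity = 2 * 5.24 = 10.48 A
Step 2: Q = I^2 * R = 10.48^2 * 0.0189 = 109.83 * 0.0189 = 2.076 W

2.076 W


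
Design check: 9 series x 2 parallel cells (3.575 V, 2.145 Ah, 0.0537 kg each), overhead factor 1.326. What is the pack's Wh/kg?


Step 1: V_pack = 9 * 3.575 = 32.175 V
Step 2: C_pack = 2 * 2.145 = 4.29 Ah
Step 3: E_pack = V_pack * C_pack = 32.175 * 4.29 = 138.03 Wh
Step 4: m_pack = 9 * 2 * 0.0537 * 1.326 = 1.2817 kg
Step 5: ED = E_pack / m_pack = 138.03 / 1.2817 = 107.7 Wh/kg

107.7 Wh/kg


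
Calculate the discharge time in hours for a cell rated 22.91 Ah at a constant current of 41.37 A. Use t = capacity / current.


Runtime = 22.91 Ah / 41.37 A = 0.5538 hr

0.5538 hr


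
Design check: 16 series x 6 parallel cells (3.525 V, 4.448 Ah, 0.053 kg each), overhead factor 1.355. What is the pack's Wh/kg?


Step 1: V_pack = 16 * 3.525 = 56.4 V
Step 2: C_pack = 6 * 4.448 = 26.688 Ah
Step 3: E_pack = V_pack * C_pack = 56.4 * 26.688 = 1505.2 Wh
Step 4: m_pack = 16 * 6 * 0.053 * 1.355 = 6.8942 kg
Step 5: ED = E_pack / m_pack = 1505.2 / 6.8942 = 218.3 Wh/kg

218.3 Wh/kg


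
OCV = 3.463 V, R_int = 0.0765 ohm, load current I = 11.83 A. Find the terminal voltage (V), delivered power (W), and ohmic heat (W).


Step 1: V_terminal = OCV - I*R = 3.463 - 11.83 * 0.0765 = 2.558 V
Step 2: P_out = V_terminal * I = 2.558 * 11.83 = 30.26 W
Step 3: Q = I^2 * R = 11.83^2 * 0.0765 = 10.71 W

V=2.558 V, P=30.26 W, Q=10.71 W


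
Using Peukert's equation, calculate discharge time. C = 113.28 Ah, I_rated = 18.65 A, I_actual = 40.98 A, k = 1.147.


t_rated = C / I_rated = 113.28 / 18.65 = 6.074 hr
(I_rated/I)^k = (0.4551)^1.147 = 0.40537
t = t_rated * (I_rated/I)^k = 6.074 * 0.40537 = 2.462 hr

2.462 hr


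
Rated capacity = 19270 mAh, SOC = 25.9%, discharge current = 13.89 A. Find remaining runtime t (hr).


Convert: C_total = 19270 mAh = 19.27 Ah
Step 1: remaining = SOC/100 * C_total = 25.9/100 * 19.27 = 4.9909 Ah
Step 2: t = remaining / I = 4.9909 / 13.89 = 0.3593 hr

0.3593 hr


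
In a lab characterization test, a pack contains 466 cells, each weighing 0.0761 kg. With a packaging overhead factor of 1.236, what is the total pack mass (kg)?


Cell mass sum = 466 * 0.0761 = 35.463 kg
With overhead 1.236: m_pack = 35.463 * 1.236 = 43.83 kg

43.83 kg


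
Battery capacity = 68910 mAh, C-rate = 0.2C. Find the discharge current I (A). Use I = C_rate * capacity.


Convert: capacity = 68910 mAh = 68.91 Ah
I = C_rate * capacity = 0.2 * 68.91 = 13.782 A

13.782 A


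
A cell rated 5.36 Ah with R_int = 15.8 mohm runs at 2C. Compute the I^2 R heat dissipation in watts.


Convert: R = 15.8 mohm = 0.0158 ohm
Step 1: I = C_rate * capacity = 2 * 5.36 = 10.72 A
Step 2: Q = I^2 * R = 10.72^2 * 0.0158 = 114.92 * 0.0158 = 1.816 W

1.816 W


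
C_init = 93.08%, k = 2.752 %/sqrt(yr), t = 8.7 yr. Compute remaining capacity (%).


Step 1: sqrt(8.7 yr) = 2.9496
Step 2: drop = 2.752 * 2.9496 = 8.1173
Step 3: C_final = 93.08 - 8.1173 = 84.96%

84.96%


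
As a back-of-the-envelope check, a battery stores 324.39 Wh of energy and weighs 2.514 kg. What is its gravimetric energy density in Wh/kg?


ED = E / m = 324.39 / 2.514 = 129.0 Wh/kg

129.0 Wh/kg


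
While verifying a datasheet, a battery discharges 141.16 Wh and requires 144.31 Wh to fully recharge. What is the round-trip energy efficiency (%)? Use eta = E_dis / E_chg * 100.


Round-trip efficiency = 141.16/144.31 * 100% = 97.82%

97.82%


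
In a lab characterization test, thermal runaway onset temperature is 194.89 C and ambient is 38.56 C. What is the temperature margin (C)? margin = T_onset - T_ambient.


margin = T_onset - T_ambient = 194.89 - 38.56 = 156.33 C

156.33 C


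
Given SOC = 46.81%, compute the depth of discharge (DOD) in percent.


Complement of SOC: DOD = 100% - 46.81% = 53.19%

53.19%


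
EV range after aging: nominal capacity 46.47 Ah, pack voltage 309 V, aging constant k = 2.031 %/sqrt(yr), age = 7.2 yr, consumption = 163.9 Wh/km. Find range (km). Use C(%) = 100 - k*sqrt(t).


Step 1: capacity retention = 100 - 2.031 * sqrt(7.2) = 100 - 2.031 * 2.6833 = 94.55%
Step 2: C_now = 46.47 * 94.55/100 = 43.937 Ah
Step 3: E_pack = V * C_now = 309 * 43.937 = 13577 Wh
Step 4: range = E_pack / consumption = 13577 / 163.9 = 82.84 km

82.84 km


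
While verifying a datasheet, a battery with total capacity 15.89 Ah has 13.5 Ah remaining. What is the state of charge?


SOC = (remaining / total) * 100 = (13.5 / 15.89) * 100 = 84.96%

84.96%


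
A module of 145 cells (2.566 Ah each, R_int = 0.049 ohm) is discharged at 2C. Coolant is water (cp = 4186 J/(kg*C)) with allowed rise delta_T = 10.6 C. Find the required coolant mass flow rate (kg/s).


Step 1: I = 2 * 2.566 = 5.132 A
Step 2: Q_cell = I^2 * R = 5.132^2 * 0.049 = 1.2905 W
Step 3: Q_total = 145 * 1.2905 = 187.12 W
Step 4: m_dot = Q_total / (cp * dT) = 187.12 / (4186 * 10.6) = 0.004217 kg/s

0.004217 kg/s


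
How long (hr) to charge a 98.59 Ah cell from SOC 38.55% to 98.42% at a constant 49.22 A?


Step 1: dSOC = 98.42% - 38.55% = 59.87%
Step 2: delta_Ah = 98.59 * 59.87 / 100 = 59.026 Ah
Step 3: t = 59.026 / 49.22 = 1.199 hr

1.199 hr


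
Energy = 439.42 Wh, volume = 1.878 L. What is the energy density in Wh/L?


Volumetric ED = 439.42 Wh / 1.878 L = 234.0 Wh/L

234.0 Wh/L


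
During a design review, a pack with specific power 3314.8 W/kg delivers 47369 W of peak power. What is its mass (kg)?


m = P / SP = 47369 / 3314.8 = 14.29 kg

14.29 kg


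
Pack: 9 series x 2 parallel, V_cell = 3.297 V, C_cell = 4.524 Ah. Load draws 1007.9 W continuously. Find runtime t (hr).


Step 1: E_pack = Ns * V_cell * Np * C_cell = 9 * 3.297 * 2 * 4.524 = 268.48 Wh
Step 2: t = E_pack / P = 268.48 / 1007.9 = 0.2664 hr

0.2664 hr


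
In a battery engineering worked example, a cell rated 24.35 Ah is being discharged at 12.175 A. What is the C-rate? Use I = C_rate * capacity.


Rearranging: C_rate = 12.175 / 24.35 = 0.5C

0.5C


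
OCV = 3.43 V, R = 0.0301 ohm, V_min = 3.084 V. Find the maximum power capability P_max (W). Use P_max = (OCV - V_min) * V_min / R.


P_max = (OCV - V_min) * V_min / R = (3.43 - 3.084) * 3.084 / 0.0301 = 0.346 * 3.084 / 0.0301 = 35.45 W

35.45 W


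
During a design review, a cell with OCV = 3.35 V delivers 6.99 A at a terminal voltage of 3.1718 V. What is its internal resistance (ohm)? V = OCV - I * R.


R = (OCV - V) / I = (3.35 - 3.1718) / 6.99 = 0.02549 ohm

0.02549 ohm


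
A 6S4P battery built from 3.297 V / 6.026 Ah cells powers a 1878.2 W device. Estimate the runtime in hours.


Step 1: E_pack = Ns * V_cell * Np * C_cell = 6 * 3.297 * 4 * 6.026 = 476.83 Wh
Step 2: t = E_pack / P = 476.83 / 1878.2 = 0.2539 hr

0.2539 hr


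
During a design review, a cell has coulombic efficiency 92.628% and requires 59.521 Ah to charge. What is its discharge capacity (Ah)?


Q_dis = eta/100 * Q_chg = 92.628/100 * 59.521 = 55.13 Ah

55.13 Ah


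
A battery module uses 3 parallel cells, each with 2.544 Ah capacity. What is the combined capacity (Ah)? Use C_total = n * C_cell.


C_total = 3 * 2.544 = 7.632 Ah

7.632 Ah


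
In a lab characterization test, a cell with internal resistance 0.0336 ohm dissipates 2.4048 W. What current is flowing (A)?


I = sqrt(Q / R) = sqrt(2.4048 / 0.0336) = sqrt(71.571) = 8.460 A

8.460 A


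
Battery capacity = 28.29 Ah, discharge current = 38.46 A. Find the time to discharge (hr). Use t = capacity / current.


t = capacity / current = 28.29 / 38.46 = 0.7356 hr

0.7356 hr


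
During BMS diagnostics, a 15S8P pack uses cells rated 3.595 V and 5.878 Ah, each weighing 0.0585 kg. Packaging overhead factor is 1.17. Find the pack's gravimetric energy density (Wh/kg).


Step 1: V_pack = 15 * 3.595 = 53.925 V
Step 2: C_pack = 8 * 5.878 = 47.024 Ah
Step 3: E_pack = V_pack * C_pack = 53.925 * 47.024 = 2535.8 Wh
Step 4: m_pack = 15 * 8 * 0.0585 * 1.17 = 8.2134 kg
Step 5: ED = E_pack / m_pack = 2535.8 / 8.2134 = 308.7 Wh/kg

308.7 Wh/kg


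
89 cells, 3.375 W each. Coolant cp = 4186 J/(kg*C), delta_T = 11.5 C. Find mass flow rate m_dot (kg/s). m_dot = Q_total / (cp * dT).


Step 1: Total heat Q = 89 * 3.375 W = 300.38 W
Step 2: denom = cp * dT = 4186 * 11.5 = 48139
Step 3: m_dot = 300.38 / 48139 = 0.006240 kg/s

0.006240 kg/s


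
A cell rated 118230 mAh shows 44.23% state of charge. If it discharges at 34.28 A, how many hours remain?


Convert: C_total = 118230 mAh = 118.23 Ah
Step 1: remaining = SOC/100 * C_total = 44.23/100 * 118.23 = 52.293 Ah
Step 2: t = remaining / I = 52.293 / 34.28 = 1.525 hr

1.525 hr


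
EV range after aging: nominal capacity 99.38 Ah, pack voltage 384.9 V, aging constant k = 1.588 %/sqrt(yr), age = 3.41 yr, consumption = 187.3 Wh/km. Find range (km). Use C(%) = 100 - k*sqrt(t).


Step 1: capacity retention = 100 - 1.588 * sqrt(3.41) = 100 - 1.588 * 1.8466 = 97.068%
Step 2: C_now = 99.38 * 97.068/100 = 96.466 Ah
Step 3: E_pack = V * C_now = 384.9 * 96.466 = 37130 Wh
Step 4: range = E_pack / consumption = 37130 / 187.3 = 198.2 km

198.2 km


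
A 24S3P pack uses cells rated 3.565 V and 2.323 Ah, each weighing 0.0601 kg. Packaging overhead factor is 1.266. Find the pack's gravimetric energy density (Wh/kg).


Step 1: V_pack = 24 * 3.565 = 85.56 V
Step 2: C_pack = 3 * 2.323 = 6.969 Ah
Step 3: E_pack = V_pack * C_pack = 85.56 * 6.969 = 596.27 Wh
Step 4: m_pack = 24 * 3 * 0.0601 * 1.266 = 5.4782 kg
Step 5: ED = E_pack / m_pack = 596.27 / 5.4782 = 108.8 Wh/kg

108.8 Wh/kg


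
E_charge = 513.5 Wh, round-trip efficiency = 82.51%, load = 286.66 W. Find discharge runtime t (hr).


Step 1: E_discharge = eta/100 * E_charge = 82.51/100 * 513.5 = 423.69 Wh
Step 2: t = E_discharge / P = 423.69 / 286.66 = 1.478 hr

1.478 hr


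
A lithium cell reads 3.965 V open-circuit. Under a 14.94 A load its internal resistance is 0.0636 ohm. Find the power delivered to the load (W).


Step 1: V_terminal = OCV - I*R = 3.965 - 14.94 * 0.0636 = 3.0148 V
Step 2: P_out = V_terminal * I = 3.0148 * 14.94 = 45.04 W

45.04 W


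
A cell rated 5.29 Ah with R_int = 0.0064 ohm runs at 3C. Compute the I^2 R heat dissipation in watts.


Step 1: I = C_rate * capacity = 3 * 5.29 = 15.87 A
Step 2: Q = I^2 * R = 15.87^2 * 0.0064 = 251.86 * 0.0064 = 1.612 W

1.612 W


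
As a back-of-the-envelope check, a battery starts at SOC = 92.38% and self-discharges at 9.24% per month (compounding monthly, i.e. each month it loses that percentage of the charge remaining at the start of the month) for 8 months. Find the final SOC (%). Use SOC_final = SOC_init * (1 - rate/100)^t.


Monthly retention factor = 1 - 9.24/100 = 0.9076
Over 8 months: factor^8 = 0.46042
SOC_final = 92.38 * 0.46042 = 42.53%

42.53%


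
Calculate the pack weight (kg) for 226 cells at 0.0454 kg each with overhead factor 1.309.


Cell mass sum = 226 * 0.0454 = 10.26 kg
With overhead 1.309: m_pack = 10.26 * 1.309 = 13.43 kg

13.43 kg


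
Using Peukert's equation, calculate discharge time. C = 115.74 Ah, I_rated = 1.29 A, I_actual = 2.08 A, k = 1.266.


Step 1: t_rated = C / I_rated = 115.74 / 1.29 = 89.721 hr
Step 2: ratio = 1.29 / 2.08 = 0.62019
Step 3: ratio^k = 0.62019^1.266 = 0.54618
Step 4: t = t_rated * ratio^k = 89.721 * 0.54618 = 49.00 hr

49.00 hr


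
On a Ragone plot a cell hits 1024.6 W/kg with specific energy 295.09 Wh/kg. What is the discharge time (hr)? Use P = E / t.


t = E / P = 295.09 / 1024.6 = 0.2880 hr

0.2880 hr


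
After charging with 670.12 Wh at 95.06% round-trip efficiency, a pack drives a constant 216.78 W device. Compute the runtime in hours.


Step 1: E_discharge = eta/100 * E_charge = 95.06/100 * 670.12 = 637.02 Wh
Step 2: t = E_discharge / P = 637.02 / 216.78 = 2.939 hr

2.939 hr


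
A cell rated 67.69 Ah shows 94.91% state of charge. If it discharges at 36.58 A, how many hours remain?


Step 1: remaining = SOC/100 * C_total = 94.91/100 * 67.69 = 64.245 Ah
Step 2: t = remaining / I = 64.245 / 36.58 = 1.756 hr

1.756 hr


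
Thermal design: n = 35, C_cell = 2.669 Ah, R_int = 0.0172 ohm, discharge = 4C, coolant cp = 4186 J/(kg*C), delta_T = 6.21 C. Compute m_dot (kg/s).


Step 1: I = 4 * 2.669 = 10.676 A
Step 2: Q_cell = I^2 * R = 10.676^2 * 0.0172 = 1.9604 W
Step 3: Q_total = 35 * 1.9604 = 68.614 W
Step 4: m_dot = Q_total / (cp * dT) = 68.614 / (4186 * 6.21) = 0.002640 kg/s

0.002640 kg/s
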